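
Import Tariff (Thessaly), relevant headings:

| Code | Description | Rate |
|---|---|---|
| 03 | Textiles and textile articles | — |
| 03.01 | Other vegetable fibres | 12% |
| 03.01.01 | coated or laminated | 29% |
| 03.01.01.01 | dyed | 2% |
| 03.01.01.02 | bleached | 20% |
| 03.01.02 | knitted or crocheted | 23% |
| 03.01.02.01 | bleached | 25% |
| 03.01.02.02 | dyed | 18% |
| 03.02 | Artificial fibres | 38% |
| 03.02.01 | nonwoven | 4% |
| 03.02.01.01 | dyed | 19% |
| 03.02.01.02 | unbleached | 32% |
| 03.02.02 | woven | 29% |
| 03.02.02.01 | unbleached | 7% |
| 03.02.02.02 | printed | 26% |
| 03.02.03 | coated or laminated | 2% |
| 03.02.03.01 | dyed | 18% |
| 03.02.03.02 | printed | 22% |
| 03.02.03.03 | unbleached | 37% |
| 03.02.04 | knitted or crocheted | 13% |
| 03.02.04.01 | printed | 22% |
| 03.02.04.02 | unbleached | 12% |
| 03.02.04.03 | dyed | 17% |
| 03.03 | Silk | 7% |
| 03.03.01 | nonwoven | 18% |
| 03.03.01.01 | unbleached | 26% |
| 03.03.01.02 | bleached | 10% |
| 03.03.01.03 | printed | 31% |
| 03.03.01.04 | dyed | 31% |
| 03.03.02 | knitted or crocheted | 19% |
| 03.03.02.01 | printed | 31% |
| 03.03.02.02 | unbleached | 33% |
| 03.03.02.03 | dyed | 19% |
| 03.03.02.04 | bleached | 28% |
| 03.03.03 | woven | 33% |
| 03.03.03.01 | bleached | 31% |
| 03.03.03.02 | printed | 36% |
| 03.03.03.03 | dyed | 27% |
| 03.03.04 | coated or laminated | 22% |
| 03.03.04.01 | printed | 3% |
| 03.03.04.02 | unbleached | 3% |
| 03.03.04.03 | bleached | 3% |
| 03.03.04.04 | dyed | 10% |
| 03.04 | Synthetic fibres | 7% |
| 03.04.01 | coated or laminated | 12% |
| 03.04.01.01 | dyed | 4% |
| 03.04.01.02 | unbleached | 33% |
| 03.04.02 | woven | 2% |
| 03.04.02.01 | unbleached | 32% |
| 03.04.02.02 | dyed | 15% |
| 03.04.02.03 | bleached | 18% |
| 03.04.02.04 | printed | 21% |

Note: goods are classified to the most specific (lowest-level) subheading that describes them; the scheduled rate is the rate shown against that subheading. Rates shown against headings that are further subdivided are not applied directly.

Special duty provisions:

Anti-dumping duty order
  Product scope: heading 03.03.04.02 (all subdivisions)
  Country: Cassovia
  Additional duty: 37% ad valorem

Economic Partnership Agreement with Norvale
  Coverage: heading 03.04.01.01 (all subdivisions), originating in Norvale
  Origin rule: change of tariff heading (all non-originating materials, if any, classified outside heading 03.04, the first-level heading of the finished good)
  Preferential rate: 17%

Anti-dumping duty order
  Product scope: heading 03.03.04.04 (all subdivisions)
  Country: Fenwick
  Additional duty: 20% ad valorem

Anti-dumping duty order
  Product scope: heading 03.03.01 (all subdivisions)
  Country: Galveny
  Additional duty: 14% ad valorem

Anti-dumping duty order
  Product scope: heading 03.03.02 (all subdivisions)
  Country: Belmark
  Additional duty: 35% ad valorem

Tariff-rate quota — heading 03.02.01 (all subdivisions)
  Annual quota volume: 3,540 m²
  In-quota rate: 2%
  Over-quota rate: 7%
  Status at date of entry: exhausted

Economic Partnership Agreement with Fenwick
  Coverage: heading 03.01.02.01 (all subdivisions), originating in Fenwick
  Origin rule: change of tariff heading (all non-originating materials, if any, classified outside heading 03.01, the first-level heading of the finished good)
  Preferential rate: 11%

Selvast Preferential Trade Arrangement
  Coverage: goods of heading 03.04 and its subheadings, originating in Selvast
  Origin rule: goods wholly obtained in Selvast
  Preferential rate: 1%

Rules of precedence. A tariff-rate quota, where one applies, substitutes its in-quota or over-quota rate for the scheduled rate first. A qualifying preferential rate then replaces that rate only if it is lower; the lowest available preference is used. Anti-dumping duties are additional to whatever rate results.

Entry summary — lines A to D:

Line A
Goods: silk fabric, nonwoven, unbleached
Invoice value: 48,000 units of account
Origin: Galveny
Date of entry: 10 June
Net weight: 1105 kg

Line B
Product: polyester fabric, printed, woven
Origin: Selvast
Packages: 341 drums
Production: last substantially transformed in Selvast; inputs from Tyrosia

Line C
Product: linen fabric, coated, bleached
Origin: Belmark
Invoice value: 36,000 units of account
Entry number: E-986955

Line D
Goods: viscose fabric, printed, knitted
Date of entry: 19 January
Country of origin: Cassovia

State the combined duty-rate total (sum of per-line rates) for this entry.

Line A: silk → 03.03; nonwoven → 03.03.01; unbleached → 03.03.01.01. Scheduled 26%. anti-dumping (Galveny, 03.03.01): +14%; total 26% + 14% = 40%. → 40%.
Line B: polyester → 03.04; woven → 03.04.02; printed → 03.04.02.04. Scheduled 21%. Selvast agreement on 03.04: not wholly obtained. → 21%.
Line C: linen → 03.01; coated → 03.01.01; bleached → 03.01.01.02. Scheduled 20%. No special measure applies. → 20%.
Line D: viscose → 03.02; knitted → 03.02.04; printed → 03.02.04.01. Scheduled 22%. No special measure applies. → 22%.
Sum: 40% + 21% + 20% + 22% = 103%.

103%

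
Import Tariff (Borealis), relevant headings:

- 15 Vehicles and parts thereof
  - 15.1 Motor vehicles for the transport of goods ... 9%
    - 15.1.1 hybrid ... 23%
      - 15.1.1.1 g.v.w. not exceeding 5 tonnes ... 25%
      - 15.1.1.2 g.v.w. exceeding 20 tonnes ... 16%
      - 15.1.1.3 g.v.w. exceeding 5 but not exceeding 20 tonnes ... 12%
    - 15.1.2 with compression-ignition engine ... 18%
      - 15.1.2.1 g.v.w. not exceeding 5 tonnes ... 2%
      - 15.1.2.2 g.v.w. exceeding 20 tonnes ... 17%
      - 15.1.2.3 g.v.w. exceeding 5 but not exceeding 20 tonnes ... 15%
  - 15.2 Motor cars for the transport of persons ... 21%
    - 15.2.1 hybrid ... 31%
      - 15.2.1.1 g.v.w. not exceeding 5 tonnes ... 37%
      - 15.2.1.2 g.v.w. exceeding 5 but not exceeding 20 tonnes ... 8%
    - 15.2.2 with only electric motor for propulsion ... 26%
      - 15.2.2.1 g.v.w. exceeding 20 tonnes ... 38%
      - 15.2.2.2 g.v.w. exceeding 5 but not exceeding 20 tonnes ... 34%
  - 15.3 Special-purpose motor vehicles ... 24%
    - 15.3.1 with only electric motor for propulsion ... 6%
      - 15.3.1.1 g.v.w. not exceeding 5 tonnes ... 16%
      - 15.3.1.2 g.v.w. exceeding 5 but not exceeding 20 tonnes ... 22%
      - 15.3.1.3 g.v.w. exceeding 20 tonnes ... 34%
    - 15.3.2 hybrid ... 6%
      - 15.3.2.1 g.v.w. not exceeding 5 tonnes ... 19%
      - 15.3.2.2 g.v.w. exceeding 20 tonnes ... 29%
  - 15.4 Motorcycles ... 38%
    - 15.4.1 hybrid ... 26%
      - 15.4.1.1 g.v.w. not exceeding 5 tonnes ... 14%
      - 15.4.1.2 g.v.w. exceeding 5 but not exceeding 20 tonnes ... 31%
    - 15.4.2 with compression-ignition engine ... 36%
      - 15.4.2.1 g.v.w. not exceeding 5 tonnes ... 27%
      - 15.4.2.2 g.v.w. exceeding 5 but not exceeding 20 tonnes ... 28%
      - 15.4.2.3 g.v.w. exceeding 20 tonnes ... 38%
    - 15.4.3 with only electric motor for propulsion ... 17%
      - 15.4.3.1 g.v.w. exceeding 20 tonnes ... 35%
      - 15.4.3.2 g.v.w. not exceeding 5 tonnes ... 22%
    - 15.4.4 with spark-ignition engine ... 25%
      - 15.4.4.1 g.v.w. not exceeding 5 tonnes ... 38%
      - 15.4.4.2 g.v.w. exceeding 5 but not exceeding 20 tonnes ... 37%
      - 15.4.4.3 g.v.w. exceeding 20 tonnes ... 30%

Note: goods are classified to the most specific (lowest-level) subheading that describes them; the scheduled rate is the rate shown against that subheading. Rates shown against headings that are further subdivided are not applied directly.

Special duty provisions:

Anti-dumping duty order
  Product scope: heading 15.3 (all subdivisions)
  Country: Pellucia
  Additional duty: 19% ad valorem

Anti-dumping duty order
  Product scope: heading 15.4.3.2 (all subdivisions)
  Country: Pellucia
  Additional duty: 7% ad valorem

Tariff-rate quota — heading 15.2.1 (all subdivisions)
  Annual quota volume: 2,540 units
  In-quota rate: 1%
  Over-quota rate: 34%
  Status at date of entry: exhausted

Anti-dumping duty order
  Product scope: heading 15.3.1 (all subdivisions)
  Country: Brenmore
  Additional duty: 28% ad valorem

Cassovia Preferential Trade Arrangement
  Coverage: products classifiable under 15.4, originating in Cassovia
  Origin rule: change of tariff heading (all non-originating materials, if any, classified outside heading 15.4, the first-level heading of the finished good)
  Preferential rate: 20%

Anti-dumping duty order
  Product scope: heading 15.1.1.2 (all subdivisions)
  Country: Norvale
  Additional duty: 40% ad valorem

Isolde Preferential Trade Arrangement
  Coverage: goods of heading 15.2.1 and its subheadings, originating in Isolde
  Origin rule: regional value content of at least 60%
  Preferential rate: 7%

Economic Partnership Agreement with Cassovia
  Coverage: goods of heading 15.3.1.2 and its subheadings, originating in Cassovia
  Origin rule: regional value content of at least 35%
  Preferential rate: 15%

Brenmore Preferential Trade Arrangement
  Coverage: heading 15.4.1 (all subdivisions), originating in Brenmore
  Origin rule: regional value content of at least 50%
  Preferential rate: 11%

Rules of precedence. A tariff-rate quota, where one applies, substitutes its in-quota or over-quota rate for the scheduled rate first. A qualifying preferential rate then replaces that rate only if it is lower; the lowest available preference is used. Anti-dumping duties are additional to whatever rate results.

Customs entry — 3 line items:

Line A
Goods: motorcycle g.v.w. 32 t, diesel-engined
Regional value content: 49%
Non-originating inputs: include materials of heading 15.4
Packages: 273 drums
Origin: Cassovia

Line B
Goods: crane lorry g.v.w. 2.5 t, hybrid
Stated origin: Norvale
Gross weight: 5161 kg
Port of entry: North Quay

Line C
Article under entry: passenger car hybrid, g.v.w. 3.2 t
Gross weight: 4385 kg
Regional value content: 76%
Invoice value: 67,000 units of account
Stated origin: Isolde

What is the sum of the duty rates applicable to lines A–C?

64%

Line A: motorcycle → 15.4; diesel-engined → 15.4.2; g.v.w. 32 t → 15.4.2.3. Scheduled 38%. Cassovia agreement on 15.4: CTH not met; Cassovia agreement on 15.3.1.2: 15.4.2.3 not covered. → 38%.
Line B: crane lorry → 15.3; hybrid → 15.3.2; g.v.w. 2.5 t → 15.3.2.1. Scheduled 19%. No special measure applies. → 19%.
Line C: passenger car → 15.2; hybrid → 15.2.1; g.v.w. 3.2 t → 15.2.1.1. Scheduled 37%. quota on 15.2.1 exhausted → over-quota 34%; Isolde agreement on 15.2.1: RVC ≥ 60% → 7% available; preferential 7%. → 7%.
Sum: 38% + 19% + 7% = 64%.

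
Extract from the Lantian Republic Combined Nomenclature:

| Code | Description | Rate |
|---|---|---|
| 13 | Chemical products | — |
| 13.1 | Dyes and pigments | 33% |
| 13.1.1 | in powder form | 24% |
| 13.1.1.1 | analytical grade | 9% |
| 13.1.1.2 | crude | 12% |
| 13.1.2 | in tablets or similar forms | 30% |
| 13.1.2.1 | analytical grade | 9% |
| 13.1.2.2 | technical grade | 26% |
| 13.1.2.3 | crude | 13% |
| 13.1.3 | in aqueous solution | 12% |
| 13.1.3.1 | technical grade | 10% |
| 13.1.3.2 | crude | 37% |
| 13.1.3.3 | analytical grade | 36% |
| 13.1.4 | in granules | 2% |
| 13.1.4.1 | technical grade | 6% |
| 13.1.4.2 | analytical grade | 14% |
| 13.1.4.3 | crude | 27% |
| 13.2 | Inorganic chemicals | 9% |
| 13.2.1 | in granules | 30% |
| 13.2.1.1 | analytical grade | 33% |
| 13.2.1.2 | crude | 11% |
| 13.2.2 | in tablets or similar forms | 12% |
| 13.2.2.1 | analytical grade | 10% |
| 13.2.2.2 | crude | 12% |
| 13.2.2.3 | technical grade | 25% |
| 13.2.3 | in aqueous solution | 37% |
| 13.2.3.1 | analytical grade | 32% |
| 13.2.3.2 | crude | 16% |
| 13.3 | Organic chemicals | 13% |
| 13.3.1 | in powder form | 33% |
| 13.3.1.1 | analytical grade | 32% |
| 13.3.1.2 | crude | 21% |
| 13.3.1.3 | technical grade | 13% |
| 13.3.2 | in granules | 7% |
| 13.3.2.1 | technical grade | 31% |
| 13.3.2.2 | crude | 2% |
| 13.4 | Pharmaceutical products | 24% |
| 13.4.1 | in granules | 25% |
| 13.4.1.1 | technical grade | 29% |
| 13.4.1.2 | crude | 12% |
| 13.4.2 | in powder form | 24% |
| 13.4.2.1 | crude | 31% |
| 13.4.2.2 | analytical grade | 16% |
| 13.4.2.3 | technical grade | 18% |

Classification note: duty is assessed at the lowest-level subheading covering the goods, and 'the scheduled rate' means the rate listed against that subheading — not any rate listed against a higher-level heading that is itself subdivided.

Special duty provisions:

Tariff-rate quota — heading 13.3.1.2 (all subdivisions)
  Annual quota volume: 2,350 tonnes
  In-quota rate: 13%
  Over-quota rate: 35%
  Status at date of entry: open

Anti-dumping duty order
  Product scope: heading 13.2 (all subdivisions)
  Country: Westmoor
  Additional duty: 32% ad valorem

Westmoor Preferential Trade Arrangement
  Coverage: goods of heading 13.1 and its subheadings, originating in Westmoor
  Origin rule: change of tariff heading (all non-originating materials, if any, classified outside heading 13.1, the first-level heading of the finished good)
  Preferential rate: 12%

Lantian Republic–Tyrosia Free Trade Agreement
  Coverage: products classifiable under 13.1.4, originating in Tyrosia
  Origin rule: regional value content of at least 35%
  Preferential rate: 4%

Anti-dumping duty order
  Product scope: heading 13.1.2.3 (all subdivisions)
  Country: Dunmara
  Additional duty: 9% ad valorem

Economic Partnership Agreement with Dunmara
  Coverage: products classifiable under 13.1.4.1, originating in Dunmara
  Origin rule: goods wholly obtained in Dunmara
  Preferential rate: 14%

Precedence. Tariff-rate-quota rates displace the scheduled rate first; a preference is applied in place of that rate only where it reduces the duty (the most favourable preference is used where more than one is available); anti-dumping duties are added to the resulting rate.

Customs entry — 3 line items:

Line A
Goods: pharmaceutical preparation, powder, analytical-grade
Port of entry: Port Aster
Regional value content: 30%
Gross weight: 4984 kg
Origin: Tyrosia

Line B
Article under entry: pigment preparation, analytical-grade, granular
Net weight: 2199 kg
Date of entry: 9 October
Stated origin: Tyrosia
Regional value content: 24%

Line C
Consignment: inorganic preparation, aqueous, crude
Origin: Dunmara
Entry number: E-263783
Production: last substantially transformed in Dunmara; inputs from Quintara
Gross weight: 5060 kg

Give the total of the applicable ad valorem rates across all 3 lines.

Line A: pharmaceutical → 13.4; powder → 13.4.2; analytical-grade → 13.4.2.2. Scheduled 16%. Tyrosia agreement on 13.1.4: 13.4.2.2 not covered. → 16%.
Line B: pigment → 13.1; granular → 13.1.4; analytical-grade → 13.1.4.2. Scheduled 14%. Tyrosia agreement on 13.1.4: RVC < 35%. → 14%.
Line C: inorganic → 13.2; aqueous → 13.2.3; crude → 13.2.3.2. Scheduled 16%. Dunmara agreement on 13.1.4.1: 13.2.3.2 not covered. → 16%.
Sum: 16% + 14% + 16% = 46%.

46%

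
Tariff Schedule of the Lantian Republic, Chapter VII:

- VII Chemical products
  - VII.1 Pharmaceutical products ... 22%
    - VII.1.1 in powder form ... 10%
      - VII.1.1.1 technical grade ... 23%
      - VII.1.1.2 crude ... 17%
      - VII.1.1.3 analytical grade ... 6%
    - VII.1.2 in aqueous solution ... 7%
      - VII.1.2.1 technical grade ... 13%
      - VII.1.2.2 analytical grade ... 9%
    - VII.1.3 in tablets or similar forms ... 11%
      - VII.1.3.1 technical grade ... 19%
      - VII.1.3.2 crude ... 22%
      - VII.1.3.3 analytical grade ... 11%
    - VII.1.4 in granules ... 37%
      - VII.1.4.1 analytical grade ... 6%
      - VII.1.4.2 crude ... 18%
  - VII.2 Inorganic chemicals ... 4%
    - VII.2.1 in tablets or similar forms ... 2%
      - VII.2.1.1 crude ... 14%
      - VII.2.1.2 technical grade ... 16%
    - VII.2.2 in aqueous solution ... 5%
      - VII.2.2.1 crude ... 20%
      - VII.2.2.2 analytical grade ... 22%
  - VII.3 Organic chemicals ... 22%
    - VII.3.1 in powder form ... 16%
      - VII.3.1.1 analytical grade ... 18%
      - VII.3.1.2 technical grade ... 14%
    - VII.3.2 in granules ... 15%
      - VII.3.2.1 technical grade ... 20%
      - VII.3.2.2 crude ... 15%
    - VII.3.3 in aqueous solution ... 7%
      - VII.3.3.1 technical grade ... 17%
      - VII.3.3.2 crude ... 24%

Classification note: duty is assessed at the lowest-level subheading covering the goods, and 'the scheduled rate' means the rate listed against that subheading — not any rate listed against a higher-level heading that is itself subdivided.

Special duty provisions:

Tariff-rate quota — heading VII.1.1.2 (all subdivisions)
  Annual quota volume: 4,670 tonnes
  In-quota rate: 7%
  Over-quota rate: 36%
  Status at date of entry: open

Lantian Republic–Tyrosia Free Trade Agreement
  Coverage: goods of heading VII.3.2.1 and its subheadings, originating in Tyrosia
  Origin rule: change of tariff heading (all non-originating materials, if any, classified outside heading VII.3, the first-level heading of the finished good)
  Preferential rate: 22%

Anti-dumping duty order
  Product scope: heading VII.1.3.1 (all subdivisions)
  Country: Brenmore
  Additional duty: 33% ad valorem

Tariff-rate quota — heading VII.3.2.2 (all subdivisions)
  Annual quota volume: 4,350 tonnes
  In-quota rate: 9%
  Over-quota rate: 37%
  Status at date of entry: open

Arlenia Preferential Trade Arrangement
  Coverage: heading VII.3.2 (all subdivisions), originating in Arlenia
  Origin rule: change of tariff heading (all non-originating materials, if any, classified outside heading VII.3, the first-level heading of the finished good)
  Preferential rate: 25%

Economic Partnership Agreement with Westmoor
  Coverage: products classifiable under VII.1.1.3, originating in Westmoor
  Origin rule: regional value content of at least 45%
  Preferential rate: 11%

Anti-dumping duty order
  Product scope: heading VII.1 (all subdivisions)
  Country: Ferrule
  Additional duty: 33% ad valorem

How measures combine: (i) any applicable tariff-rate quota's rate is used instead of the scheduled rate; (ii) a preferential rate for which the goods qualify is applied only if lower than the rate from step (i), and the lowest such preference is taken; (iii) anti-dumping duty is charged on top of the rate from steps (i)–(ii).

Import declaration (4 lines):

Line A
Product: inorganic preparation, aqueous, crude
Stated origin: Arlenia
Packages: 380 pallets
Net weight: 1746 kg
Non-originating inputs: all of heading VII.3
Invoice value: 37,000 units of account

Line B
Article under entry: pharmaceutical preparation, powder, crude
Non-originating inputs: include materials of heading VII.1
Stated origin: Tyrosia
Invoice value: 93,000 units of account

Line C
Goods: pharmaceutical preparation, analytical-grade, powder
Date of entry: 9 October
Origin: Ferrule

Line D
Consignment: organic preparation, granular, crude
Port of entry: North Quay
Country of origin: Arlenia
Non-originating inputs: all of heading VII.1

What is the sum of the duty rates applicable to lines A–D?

75%

Line A: inorganic → VII.2; aqueous → VII.2.2; crude → VII.2.2.1. Scheduled 20%. Arlenia agreement on VII.3.2: VII.2.2.1 not covered. → 20%.
Line B: pharmaceutical → VII.1; powder → VII.1.1; crude → VII.1.1.2. Scheduled 17%. quota on VII.1.1.2 open → in-quota 7%; Tyrosia agreement on VII.3.2.1: VII.1.1.2 not covered. → 7%.
Line C: pharmaceutical → VII.1; powder → VII.1.1; analytical-grade → VII.1.1.3. Scheduled 6%. anti-dumping (Ferrule, VII.1): +33%; total 6% + 33% = 39%. → 39%.
Line D: organic → VII.3; granular → VII.3.2; crude → VII.3.2.2. Scheduled 15%. quota on VII.3.2.2 open → in-quota 9%; Arlenia agreement on VII.3.2: CTH met → 25% available; preference 25% not lower than 9% → no reduction. → 9%.
Sum: 20% + 7% + 39% + 9% = 75%.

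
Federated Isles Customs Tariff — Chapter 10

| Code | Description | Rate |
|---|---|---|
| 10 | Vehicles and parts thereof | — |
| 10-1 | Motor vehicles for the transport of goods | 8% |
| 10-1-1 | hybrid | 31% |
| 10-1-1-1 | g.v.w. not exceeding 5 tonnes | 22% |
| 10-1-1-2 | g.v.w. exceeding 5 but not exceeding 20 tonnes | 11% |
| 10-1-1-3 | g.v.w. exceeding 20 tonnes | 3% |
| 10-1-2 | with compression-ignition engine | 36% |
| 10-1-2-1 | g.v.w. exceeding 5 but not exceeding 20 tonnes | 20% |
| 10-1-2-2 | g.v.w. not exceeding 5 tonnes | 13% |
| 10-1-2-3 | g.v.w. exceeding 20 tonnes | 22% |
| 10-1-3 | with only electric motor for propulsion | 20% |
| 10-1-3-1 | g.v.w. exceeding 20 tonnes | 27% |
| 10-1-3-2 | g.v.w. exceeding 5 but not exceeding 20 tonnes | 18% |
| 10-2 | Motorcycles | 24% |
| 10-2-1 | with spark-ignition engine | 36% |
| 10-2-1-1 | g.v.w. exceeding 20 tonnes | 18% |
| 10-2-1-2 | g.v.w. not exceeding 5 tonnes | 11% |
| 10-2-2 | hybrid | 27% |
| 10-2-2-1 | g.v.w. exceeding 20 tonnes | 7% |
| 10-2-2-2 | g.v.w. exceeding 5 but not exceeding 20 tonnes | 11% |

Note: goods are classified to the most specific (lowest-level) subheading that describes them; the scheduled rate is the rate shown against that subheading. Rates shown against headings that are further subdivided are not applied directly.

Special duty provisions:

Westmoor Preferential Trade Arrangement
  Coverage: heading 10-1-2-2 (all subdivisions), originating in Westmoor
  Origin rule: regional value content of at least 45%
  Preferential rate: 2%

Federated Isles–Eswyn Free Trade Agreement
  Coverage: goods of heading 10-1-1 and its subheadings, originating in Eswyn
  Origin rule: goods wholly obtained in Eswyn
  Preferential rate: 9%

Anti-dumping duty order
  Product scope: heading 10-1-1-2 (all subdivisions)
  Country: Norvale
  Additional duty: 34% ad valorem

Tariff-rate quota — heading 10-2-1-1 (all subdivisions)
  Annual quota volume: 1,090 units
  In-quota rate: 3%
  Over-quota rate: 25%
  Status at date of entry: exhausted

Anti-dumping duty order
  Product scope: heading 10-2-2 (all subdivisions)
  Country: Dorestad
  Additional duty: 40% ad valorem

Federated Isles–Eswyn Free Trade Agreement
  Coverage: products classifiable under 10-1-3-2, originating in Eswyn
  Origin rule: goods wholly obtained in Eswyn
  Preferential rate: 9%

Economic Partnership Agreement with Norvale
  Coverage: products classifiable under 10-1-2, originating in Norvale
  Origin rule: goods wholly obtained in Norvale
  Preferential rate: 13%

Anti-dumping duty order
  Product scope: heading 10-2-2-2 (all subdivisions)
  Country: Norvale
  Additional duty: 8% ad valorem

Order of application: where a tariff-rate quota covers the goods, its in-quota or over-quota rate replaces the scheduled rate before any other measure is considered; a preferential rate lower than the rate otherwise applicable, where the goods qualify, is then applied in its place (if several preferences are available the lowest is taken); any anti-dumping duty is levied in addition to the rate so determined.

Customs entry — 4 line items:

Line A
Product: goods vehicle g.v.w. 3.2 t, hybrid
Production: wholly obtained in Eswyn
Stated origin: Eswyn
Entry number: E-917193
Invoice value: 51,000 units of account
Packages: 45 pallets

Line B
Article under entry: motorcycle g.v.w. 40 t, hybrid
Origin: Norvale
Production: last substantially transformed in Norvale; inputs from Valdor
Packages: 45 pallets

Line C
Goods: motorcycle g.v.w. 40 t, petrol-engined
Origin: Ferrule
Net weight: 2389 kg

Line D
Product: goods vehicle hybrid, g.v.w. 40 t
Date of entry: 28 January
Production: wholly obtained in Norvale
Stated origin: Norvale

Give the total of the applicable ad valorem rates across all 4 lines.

Line A: goods vehicle → 10-1; hybrid → 10-1-1; g.v.w. 3.2 t → 10-1-1-1. Scheduled 22%. Eswyn agreement on 10-1-1: wholly obtained → 9% available; Eswyn agreement on 10-1-3-2: 10-1-1-1 not covered; preferential 9%. → 9%.
Line B: motorcycle → 10-2; hybrid → 10-2-2; g.v.w. 40 t → 10-2-2-1. Scheduled 7%. Norvale agreement on 10-1-2: 10-2-2-1 not covered. → 7%.
Line C: motorcycle → 10-2; petrol-engined → 10-2-1; g.v.w. 40 t → 10-2-1-1. Scheduled 18%. quota on 10-2-1-1 exhausted → over-quota 25%. → 25%.
Line D: goods vehicle → 10-1; hybrid → 10-1-1; g.v.w. 40 t → 10-1-1-3. Scheduled 3%. Norvale agreement on 10-1-2: 10-1-1-3 not covered. → 3%.
Sum: 9% + 7% + 25% + 3% = 44%.

44%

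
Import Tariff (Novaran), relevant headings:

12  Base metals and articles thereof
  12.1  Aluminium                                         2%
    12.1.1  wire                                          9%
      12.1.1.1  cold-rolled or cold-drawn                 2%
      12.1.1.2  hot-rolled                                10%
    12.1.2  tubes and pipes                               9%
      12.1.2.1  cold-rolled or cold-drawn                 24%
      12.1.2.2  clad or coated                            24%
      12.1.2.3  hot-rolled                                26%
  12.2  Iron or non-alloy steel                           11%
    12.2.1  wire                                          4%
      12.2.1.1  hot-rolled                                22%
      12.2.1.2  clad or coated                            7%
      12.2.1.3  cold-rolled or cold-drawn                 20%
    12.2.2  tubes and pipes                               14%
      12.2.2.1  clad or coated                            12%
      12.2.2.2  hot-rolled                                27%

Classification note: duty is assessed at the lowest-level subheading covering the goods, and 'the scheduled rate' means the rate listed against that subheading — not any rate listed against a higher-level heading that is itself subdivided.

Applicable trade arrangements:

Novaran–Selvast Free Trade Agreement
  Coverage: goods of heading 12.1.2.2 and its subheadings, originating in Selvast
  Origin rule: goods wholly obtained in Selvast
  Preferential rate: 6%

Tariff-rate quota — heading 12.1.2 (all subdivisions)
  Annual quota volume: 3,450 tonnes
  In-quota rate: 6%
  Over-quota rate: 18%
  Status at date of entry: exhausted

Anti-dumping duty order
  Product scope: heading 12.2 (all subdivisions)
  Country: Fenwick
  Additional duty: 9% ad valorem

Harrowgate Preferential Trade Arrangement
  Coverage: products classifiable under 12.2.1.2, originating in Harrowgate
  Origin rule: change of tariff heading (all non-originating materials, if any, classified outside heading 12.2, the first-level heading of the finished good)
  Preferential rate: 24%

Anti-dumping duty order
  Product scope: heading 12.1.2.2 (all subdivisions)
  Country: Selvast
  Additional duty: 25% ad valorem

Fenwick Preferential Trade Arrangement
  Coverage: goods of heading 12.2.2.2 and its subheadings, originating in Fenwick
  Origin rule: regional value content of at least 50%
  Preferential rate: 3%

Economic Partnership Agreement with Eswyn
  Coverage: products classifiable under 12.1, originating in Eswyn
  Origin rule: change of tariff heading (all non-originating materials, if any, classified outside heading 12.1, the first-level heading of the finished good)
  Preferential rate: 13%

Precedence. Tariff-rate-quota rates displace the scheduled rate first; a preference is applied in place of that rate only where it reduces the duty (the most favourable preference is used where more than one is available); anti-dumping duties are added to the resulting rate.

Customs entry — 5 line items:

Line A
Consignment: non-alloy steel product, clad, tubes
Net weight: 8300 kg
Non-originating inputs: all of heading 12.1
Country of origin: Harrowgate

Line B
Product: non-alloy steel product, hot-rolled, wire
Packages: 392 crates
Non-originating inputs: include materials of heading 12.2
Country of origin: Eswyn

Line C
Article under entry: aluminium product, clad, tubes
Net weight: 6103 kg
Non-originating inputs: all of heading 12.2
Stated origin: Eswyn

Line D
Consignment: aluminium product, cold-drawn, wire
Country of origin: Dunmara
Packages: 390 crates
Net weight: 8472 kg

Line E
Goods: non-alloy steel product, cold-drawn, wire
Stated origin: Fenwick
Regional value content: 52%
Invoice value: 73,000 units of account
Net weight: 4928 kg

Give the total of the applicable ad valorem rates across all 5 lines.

78%

Line A: non-alloy steel → 12.2; tubes → 12.2.2; clad → 12.2.2.1. Scheduled 12%. Harrowgate agreement on 12.2.1.2: 12.2.2.1 not covered. → 12%.
Line B: non-alloy steel → 12.2; wire → 12.2.1; hot-rolled → 12.2.1.1. Scheduled 22%. Eswyn agreement on 12.1: 12.2.1.1 not covered. → 22%.
Line C: aluminium → 12.1; tubes → 12.1.2; clad → 12.1.2.2. Scheduled 24%. quota on 12.1.2 exhausted → over-quota 18%; Eswyn agreement on 12.1: CTH met → 13% available; preferential 13%. → 13%.
Line D: aluminium → 12.1; wire → 12.1.1; cold-drawn → 12.1.1.1. Scheduled 2%. No special measure applies. → 2%.
Line E: non-alloy steel → 12.2; wire → 12.2.1; cold-drawn → 12.2.1.3. Scheduled 20%. Fenwick agreement on 12.2.2.2: 12.2.1.3 not covered; anti-dumping (Fenwick, 12.2): +9%; total 20% + 9% = 29%. → 29%.
Sum: 12% + 22% + 13% + 2% + 29% = 78%.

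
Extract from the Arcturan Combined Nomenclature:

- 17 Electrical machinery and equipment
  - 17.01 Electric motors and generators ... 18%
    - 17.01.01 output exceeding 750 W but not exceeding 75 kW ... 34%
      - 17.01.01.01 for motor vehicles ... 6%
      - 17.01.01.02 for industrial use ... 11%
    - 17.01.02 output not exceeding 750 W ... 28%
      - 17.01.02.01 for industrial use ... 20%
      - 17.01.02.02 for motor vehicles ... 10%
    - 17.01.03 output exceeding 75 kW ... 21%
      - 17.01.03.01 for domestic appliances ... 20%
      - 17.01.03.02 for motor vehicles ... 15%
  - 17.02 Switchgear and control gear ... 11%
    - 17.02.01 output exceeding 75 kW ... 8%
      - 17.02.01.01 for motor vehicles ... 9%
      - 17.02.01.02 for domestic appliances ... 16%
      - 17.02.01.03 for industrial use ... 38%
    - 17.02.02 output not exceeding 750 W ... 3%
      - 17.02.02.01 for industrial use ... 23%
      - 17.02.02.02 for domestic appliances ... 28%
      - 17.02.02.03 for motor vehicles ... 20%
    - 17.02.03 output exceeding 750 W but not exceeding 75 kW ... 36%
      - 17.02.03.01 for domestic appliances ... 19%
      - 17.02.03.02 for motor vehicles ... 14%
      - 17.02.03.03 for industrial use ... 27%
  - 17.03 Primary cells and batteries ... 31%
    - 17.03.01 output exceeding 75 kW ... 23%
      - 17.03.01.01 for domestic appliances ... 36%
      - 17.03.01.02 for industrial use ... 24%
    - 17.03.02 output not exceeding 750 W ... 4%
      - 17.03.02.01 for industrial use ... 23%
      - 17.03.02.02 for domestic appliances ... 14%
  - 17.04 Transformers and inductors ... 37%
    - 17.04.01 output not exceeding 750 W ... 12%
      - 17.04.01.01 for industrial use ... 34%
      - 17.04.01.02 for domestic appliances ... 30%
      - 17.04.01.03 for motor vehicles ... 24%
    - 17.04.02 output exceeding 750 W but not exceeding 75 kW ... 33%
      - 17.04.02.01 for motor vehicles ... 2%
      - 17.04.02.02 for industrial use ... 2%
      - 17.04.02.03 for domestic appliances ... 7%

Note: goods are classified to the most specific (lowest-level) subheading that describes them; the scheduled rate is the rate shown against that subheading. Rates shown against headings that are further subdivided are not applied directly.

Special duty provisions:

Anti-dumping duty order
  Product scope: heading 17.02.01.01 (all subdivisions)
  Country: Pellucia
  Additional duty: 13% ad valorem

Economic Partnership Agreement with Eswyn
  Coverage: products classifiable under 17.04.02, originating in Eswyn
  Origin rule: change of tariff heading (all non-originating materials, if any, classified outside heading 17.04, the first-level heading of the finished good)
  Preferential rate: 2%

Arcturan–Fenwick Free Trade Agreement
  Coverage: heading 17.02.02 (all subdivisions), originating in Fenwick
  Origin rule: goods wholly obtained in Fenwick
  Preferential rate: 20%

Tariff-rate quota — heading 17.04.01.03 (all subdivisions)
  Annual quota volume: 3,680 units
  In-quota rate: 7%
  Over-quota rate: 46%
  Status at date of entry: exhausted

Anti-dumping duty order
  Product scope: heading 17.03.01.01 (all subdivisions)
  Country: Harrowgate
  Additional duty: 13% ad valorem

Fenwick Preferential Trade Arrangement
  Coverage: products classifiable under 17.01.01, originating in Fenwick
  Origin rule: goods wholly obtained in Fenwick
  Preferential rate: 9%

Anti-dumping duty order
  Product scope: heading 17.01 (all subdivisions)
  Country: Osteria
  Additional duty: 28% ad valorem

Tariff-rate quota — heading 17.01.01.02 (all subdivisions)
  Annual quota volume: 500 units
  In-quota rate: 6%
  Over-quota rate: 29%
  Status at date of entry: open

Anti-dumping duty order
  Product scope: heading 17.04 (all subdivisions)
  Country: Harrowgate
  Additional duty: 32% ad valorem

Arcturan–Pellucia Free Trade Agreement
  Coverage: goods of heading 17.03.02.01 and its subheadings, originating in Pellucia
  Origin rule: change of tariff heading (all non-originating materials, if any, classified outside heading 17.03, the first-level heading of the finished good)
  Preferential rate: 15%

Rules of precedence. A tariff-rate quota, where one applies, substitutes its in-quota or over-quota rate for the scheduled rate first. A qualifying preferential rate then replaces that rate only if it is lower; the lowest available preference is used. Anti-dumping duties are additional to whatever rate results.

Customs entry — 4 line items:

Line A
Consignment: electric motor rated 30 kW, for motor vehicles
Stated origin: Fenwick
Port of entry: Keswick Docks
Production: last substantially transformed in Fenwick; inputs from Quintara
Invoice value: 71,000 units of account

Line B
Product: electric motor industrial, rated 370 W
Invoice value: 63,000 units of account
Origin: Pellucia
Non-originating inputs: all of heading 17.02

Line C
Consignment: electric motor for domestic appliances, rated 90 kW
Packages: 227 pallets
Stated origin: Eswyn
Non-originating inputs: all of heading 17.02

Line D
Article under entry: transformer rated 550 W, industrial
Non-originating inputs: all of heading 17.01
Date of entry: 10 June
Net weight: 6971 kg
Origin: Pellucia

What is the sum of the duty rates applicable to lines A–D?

80%

Line A: electric motor → 17.01; rated 30 kW → 17.01.01; for motor vehicles → 17.01.01.01. Scheduled 6%. Fenwick agreement on 17.02.02: 17.01.01.01 not covered; Fenwick agreement on 17.01.01: not wholly obtained. → 6%.
Line B: electric motor → 17.01; rated 370 W → 17.01.02; industrial → 17.01.02.01. Scheduled 20%. Pellucia agreement on 17.03.02.01: 17.01.02.01 not covered. → 20%.
Line C: electric motor → 17.01; rated 90 kW → 17.01.03; for domestic appliances → 17.01.03.01. Scheduled 20%. Eswyn agreement on 17.04.02: 17.01.03.01 not covered. → 20%.
Line D: transformer → 17.04; rated 550 W → 17.04.01; industrial → 17.04.01.01. Scheduled 34%. Pellucia agreement on 17.03.02.01: 17.04.01.01 not covered. → 34%.
Sum: 6% + 20% + 20% + 34% = 80%.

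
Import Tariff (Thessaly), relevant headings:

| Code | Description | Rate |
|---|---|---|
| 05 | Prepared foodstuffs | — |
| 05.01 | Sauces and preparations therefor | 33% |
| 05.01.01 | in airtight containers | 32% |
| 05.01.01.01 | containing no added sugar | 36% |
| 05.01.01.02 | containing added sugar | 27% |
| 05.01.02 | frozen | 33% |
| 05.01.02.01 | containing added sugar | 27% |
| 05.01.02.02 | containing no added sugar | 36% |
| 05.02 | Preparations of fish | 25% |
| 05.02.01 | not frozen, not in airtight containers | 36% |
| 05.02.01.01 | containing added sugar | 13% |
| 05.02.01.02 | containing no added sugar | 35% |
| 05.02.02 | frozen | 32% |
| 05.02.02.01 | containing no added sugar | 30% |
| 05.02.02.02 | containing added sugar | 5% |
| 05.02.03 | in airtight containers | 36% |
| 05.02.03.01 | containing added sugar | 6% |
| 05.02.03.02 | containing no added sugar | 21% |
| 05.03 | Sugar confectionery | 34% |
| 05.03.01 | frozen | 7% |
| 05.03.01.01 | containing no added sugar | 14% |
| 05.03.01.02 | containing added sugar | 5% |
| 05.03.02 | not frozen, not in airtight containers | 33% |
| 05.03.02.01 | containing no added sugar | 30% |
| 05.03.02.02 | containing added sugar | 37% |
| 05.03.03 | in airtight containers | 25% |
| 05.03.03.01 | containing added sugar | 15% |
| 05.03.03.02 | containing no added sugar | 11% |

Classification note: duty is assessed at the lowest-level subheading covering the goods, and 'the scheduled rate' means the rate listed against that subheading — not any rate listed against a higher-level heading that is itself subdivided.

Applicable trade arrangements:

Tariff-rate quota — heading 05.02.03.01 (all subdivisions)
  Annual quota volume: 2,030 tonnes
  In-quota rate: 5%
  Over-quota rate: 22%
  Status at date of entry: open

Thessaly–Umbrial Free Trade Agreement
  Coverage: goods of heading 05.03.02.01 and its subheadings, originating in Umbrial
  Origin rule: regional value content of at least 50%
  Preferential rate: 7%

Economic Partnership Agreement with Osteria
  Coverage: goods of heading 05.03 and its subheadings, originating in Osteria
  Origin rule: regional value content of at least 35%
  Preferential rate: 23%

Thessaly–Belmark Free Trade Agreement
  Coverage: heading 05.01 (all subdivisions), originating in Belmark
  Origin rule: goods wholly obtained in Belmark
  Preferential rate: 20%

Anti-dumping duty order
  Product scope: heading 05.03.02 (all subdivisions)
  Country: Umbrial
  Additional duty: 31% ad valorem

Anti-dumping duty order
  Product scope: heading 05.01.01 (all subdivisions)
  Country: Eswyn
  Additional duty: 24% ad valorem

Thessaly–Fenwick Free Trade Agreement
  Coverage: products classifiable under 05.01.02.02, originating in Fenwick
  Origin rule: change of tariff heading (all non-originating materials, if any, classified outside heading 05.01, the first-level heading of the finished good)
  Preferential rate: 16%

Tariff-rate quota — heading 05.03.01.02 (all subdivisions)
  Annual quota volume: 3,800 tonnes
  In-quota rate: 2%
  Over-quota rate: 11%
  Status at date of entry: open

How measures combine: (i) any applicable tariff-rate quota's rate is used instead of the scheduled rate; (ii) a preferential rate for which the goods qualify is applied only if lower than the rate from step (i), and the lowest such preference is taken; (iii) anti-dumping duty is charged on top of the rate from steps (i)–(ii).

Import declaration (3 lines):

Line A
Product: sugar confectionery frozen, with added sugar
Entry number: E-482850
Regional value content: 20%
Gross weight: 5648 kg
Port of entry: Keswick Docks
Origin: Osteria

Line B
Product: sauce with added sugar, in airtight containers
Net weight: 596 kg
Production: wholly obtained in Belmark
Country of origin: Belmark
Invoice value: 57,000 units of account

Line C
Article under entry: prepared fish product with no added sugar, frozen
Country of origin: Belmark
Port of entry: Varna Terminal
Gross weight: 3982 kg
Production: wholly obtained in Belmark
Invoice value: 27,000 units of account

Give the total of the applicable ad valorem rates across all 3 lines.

52%

Line A: sugar confectionery → 05.03; frozen → 05.03.01; with added sugar → 05.03.01.02. Scheduled 5%. quota on 05.03.01.02 open → in-quota 2%; Osteria agreement on 05.03: RVC < 35%. → 2%.
Line B: sauce → 05.01; in airtight containers → 05.01.01; with added sugar → 05.01.01.02. Scheduled 27%. Belmark agreement on 05.01: wholly obtained → 20% available; preferential 20%. → 20%.
Line C: prepared fish product → 05.02; frozen → 05.02.02; with no added sugar → 05.02.02.01. Scheduled 30%. Belmark agreement on 05.01: 05.02.02.01 not covered. → 30%.
Sum: 2% + 20% + 30% = 52%.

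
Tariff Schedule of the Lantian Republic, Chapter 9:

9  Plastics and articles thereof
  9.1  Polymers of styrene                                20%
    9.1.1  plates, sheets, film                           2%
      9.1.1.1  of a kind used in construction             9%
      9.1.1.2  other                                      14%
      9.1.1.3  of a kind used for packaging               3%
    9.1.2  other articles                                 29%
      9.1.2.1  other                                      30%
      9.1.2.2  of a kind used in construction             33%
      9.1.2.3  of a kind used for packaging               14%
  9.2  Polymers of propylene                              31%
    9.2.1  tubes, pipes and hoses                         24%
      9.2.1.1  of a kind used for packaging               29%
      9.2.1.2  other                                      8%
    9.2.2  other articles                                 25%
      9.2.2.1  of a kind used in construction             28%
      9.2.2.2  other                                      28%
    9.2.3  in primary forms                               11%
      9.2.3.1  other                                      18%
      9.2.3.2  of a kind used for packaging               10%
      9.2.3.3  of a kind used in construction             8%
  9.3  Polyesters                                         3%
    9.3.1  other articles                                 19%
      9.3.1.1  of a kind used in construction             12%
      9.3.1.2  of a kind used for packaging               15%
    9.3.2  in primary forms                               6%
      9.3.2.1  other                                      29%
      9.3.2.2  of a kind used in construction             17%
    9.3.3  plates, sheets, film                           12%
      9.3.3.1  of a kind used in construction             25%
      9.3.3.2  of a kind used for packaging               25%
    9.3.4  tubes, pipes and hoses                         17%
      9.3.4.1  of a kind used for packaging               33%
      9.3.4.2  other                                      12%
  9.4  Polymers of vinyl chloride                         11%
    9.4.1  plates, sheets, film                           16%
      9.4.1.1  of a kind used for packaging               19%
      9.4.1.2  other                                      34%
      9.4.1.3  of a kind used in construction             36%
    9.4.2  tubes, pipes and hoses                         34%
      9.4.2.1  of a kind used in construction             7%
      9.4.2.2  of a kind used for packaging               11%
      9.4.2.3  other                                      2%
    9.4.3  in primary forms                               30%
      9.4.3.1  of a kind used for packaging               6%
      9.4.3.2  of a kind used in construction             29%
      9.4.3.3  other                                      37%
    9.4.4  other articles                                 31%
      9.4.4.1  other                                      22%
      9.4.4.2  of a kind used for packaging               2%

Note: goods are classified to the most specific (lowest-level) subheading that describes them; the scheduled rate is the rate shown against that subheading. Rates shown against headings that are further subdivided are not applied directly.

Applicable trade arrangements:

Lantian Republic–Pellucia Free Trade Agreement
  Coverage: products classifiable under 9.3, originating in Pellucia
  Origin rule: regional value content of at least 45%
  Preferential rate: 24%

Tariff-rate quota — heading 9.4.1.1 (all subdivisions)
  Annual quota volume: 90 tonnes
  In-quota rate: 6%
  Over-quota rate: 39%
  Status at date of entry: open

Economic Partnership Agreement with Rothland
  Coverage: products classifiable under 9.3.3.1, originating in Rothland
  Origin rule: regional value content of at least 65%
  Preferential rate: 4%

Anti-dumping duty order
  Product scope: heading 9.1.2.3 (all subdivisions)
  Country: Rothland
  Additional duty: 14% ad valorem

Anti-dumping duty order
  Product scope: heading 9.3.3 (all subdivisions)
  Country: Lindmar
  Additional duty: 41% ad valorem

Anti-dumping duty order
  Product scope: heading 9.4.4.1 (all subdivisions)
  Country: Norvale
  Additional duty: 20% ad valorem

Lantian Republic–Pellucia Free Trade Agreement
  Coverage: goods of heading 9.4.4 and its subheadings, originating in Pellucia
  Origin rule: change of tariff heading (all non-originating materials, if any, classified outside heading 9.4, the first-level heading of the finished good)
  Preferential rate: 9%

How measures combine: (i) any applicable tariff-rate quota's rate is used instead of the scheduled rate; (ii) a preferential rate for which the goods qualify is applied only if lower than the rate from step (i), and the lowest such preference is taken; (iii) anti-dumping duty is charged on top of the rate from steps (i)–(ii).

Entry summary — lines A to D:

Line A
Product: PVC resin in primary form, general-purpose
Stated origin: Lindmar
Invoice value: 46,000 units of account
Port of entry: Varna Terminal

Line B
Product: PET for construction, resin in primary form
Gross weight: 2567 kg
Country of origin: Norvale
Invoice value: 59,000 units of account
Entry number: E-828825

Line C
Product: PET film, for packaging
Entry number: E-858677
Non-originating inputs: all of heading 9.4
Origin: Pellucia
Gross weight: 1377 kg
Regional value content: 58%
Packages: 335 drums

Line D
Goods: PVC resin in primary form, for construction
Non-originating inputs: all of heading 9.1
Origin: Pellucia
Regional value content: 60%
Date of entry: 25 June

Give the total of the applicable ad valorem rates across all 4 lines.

107%

Line A: PVC → 9.4; resin in primary form → 9.4.3; general-purpose → 9.4.3.3. Scheduled 37%. No special measure applies. → 37%.
Line B: PET → 9.3; resin in primary form → 9.3.2; for construction → 9.3.2.2. Scheduled 17%. No special measure applies. → 17%.
Line C: PET → 9.3; film → 9.3.3; for packaging → 9.3.3.2. Scheduled 25%. Pellucia agreement on 9.3: RVC ≥ 45% → 24% available; Pellucia agreement on 9.4.4: 9.3.3.2 not covered; preferential 24%. → 24%.
Line D: PVC → 9.4; resin in primary form → 9.4.3; for construction → 9.4.3.2. Scheduled 29%. Pellucia agreement on 9.3: 9.4.3.2 not covered; Pellucia agreement on 9.4.4: 9.4.3.2 not covered. → 29%.
Sum: 37% + 17% + 24% + 29% = 107%.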